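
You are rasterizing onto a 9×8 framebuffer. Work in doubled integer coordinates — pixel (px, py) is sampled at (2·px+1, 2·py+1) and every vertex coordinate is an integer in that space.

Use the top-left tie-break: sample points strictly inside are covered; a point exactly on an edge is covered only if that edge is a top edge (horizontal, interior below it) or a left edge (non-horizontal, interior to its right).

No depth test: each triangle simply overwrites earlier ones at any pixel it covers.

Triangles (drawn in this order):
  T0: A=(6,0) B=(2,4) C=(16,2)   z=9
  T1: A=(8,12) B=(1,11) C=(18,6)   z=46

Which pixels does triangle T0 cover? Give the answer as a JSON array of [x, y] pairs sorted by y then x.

T0:
  2·area = 48  (B↔C swapped to make it positive)
  edge (6, 0)→(16, 2): d=(10,2) right/bottom  bias=-1
  edge (16, 2)→(2, 4): d=(-14,2) right/bottom  bias=-1
  edge (2, 4)→(6, 0): d=(4,-4) top-left  bias=+0
    (2,0)@(5, 1): e=[12,36,0] → █  [on edge]
    (3,0)@(7, 1): e=[8,32,8] → █
    (4,0)@(9, 1): e=[4,28,16] → █
    (5,0)@(11, 1): e=[0,24,24] → ·  [on edge]
    (1,1)@(3, 3): e=[36,12,0] → █  [on edge]
    (4,1)@(9, 3): e=[24,0,24] → ·  [on edge]
    (0,2)@(1, 5): e=[60,-12,0] → ·  [on edge]
    (1,2)@(3, 5): e=[56,-16,8] → ·
    (2,2)@(5, 5): e=[52,-20,16] → ·
    (3,2)@(7, 5): e=[48,-24,24] → ·
  covered (6 px):
    · · █ █ █ · · · ·
    · █ █ █ · · · · ·
    · · · · · · · · ·
    · · · · · · · · ·
    · · · · · · · · ·
    · · · · · · · · ·
    · · · · · · · · ·
    · · · · · · · · ·
T1:
  2·area = 52
  edge (8, 12)→(1, 11): d=(-7,-1) top-left  bias=+0
  edge (1, 11)→(18, 6): d=(17,-5) top-left  bias=+0
  edge (18, 6)→(8, 12): d=(-10,6) right/bottom  bias=-1
    (7,3)@(15, 7): e=[42,2,8] → █
    (8,3)@(17, 7): e=[44,12,-4] → ·
    (4,4)@(9, 9): e=[22,6,24] → █
    (5,4)@(11, 9): e=[24,16,12] → █
    (6,4)@(13, 9): e=[26,26,0] → ·  [on edge]
    (7,4)@(15, 9): e=[28,36,-12] → ·
    (0,5)@(1, 11): e=[0,0,52] → █  [on edge]
    (1,5)@(3, 11): e=[2,10,40] → █
    (2,5)@(5, 11): e=[4,20,28] → █
    (3,5)@(7, 11): e=[6,30,16] → █
    (5,5)@(11, 11): e=[10,50,-8] → ·
    (0,6)@(1, 13): e=[-14,34,32] → ·
    (7,6)@(15, 13): e=[0,104,-52] → ·  [on edge]
    (1,7)@(3, 15): e=[-26,78,0] → ·  [on edge]
  covered (8 px):
    · · · · · · · · ·
    · · · · · · · · ·
    · · · · · · · · ·
    · · · · · · · █ ·
    · · · · █ █ · · ·
    █ █ █ █ █ · · · ·
    · · · · · · · · ·
    · · · · · · · · ·

Result: [[2,0],[3,0],[4,0],[1,1],[2,1],[3,1]]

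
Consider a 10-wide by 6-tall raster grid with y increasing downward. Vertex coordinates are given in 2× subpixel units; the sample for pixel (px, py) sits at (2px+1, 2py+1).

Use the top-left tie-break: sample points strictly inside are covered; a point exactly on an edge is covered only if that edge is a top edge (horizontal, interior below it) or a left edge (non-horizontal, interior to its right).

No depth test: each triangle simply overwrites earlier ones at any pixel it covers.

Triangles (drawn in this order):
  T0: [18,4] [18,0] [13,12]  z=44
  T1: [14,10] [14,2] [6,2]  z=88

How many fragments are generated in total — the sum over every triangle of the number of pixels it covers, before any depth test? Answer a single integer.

T0:
  2·area = 20  (B↔C swapped to make it positive)
  edge (18, 4)→(13, 12): d=(-5,8) right/bottom  bias=-1
  edge (13, 12)→(18, 0): d=(5,-12) top-left  bias=+0
  edge (18, 0)→(18, 4): d=(0,4) right/bottom  bias=-1
    (8,1)@(17, 3): e=[13,3,4] → X
    (9,1)@(19, 3): e=[-3,27,-4] → .
    (8,2)@(17, 5): e=[3,13,4] → X
    (9,2)@(19, 5): e=[-13,37,-4] → .
    (8,3)@(17, 7): e=[-7,23,4] → .
  covered (2 px):
    . . . . . . . . . .
    . . . . . . . . X .
    . . . . . . . . X .
    . . . . . . . . . .
    . . . . . . . . . .
    . . . . . . . . . .
T1:
  2·area = 64  (B↔C swapped to make it positive)
  edge (14, 10)→(6, 2): d=(-8,-8) top-left  bias=+0
  edge (6, 2)→(14, 2): d=(8,0) top-left  bias=+0
  edge (14, 2)→(14, 10): d=(0,8) right/bottom  bias=-1
    (2,0)@(5, 1): e=[0,-8,72] → .  [on edge]
    (3,1)@(7, 3): e=[0,8,56] → X  [on edge]
    (4,1)@(9, 3): e=[16,8,40] → X
    (5,1)@(11, 3): e=[32,8,24] → X
    (6,1)@(13, 3): e=[48,8,8] → X
    (7,1)@(15, 3): e=[64,8,-8] → .
    (3,2)@(7, 5): e=[-16,24,56] → .
    (4,2)@(9, 5): e=[0,24,40] → X  [on edge]
    (7,2)@(15, 5): e=[48,24,-8] → .
    (4,3)@(9, 7): e=[-16,40,40] → .
    (5,3)@(11, 7): e=[0,40,24] → X  [on edge]
    (7,3)@(15, 7): e=[32,40,-8] → .
    (6,4)@(13, 9): e=[0,56,8] → X  [on edge]
    (7,5)@(15, 11): e=[0,72,-8] → .  [on edge]
  covered (10 px):
    . . . . . . . . . .
    . . . X X X X . . .
    . . . . X X X . . .
    . . . . . X X . . .
    . . . . . . X . . .
    . . . . . . . . . .

Answer: 12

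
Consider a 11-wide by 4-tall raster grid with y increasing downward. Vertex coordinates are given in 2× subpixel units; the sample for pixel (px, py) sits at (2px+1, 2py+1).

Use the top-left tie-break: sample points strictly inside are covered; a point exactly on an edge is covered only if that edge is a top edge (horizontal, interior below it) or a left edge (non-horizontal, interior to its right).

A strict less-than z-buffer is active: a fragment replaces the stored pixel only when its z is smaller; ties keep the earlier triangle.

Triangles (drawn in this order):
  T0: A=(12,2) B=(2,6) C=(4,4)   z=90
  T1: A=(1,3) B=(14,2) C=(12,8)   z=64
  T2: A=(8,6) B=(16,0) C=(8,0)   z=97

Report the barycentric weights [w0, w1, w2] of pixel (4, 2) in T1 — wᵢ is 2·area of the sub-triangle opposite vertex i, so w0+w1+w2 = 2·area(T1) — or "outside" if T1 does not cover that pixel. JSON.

T0:
  2·area = 12
  edge (12, 2)→(2, 6): d=(-10,4) right/bottom  bias=-1
  edge (2, 6)→(4, 4): d=(2,-2) top-left  bias=+0
  edge (4, 4)→(12, 2): d=(8,-2) top-left  bias=+0
    (3,0)@(7, 1): e=[30,0,-18] → ·  [on edge]
    (2,1)@(5, 3): e=[18,0,-6] → ·  [on edge]
    (4,1)@(9, 3): e=[2,8,2] → #
    (5,1)@(11, 3): e=[-6,12,6] → ·
    (1,2)@(3, 5): e=[6,0,6] → #  [on edge]
    (2,2)@(5, 5): e=[-2,4,10] → ·
    (4,2)@(9, 5): e=[-18,12,18] → ·
    (0,3)@(1, 7): e=[-6,0,18] → ·  [on edge]
    (1,3)@(3, 7): e=[-14,4,22] → ·
  covered (2 px):
    · · · · · · · · · · ·
    · · · · # · · · · · ·
    · # · · · · · · · · ·
    · · · · · · · · · · ·
T1:
  2·area = 76
  edge (1, 3)→(14, 2): d=(13,-1) top-left  bias=+0
  edge (14, 2)→(12, 8): d=(-2,6) right/bottom  bias=-1
  edge (12, 8)→(1, 3): d=(-11,-5) top-left  bias=+0
    (0,1)@(1, 3): e=[0,76,0] → #  [on edge]
    (1,1)@(3, 3): e=[2,64,10] → #
    (2,1)@(5, 3): e=[4,52,20] → #
    (3,1)@(7, 3): e=[6,40,30] → #
    (4,1)@(9, 3): e=[8,28,40] → #
    (5,1)@(11, 3): e=[10,16,50] → #
    (6,1)@(13, 3): e=[12,4,60] → #
    (7,1)@(15, 3): e=[14,-8,70] → ·
    (0,2)@(1, 5): e=[26,72,-22] → ·
    (1,2)@(3, 5): e=[28,60,-12] → ·
    (2,2)@(5, 5): e=[30,48,-2] → ·
    (3,2)@(7, 5): e=[32,36,8] → #
    (6,2)@(13, 5): e=[38,0,38] → ·  [on edge]
  covered (11 px):
    · · · · · · · · · · ·
    # # # # # # # · · · ·
    · · · # # # · · · · ·
    · · · · · # · · · · ·
T2:
  2·area = 48  (B↔C swapped to make it positive)
  edge (8, 6)→(8, 0): d=(0,-6) top-left  bias=+0
  edge (8, 0)→(16, 0): d=(8,0) top-left  bias=+0
  edge (16, 0)→(8, 6): d=(-8,6) right/bottom  bias=-1
    (4,0)@(9, 1): e=[6,8,34] → #
    (5,0)@(11, 1): e=[18,8,22] → #
    (6,0)@(13, 1): e=[30,8,10] → #
    (7,0)@(15, 1): e=[42,8,-2] → ·
    (4,1)@(9, 3): e=[6,24,18] → #
    (6,1)@(13, 3): e=[30,24,-6] → ·
    (4,2)@(9, 5): e=[6,40,2] → #
    (5,2)@(11, 5): e=[18,40,-10] → ·
    (4,3)@(9, 7): e=[6,56,-14] → ·
  covered (6 px):
    · · · · # # # · · · ·
    · · · · # # · · · · ·
    · · · · # · · · · · ·
    · · · · · · · · · · ·

Result: [24,18,34]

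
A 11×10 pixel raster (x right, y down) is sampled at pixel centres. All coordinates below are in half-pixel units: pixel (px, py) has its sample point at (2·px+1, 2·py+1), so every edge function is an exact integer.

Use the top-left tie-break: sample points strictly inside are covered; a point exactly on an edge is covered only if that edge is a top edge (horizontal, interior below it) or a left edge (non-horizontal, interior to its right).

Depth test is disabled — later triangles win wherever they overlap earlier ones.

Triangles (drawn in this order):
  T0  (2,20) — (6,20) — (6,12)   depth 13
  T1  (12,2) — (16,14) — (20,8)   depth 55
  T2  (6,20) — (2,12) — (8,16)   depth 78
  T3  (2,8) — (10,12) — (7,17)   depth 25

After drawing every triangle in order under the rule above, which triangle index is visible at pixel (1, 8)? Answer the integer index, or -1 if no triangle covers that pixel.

T0:
  2·area = 32  (B↔C swapped to make it positive)
  edge (2, 20)→(6, 12): d=(4,-8) top-left  bias=+0
  edge (6, 12)→(6, 20): d=(0,8) right/bottom  bias=-1
  edge (6, 20)→(2, 20): d=(-4,0) right/bottom  bias=-1
    (2,7)@(5, 15): e=[4,8,20] → █
    (3,7)@(7, 15): e=[20,-8,20] → ·
    (2,8)@(5, 17): e=[12,8,12] → █
    (3,8)@(7, 17): e=[28,-8,12] → ·
    (1,9)@(3, 19): e=[4,24,4] → █
    (3,9)@(7, 19): e=[36,-8,4] → ·
  covered (4 px):
    · · · · · · · · · · ·
    · · · · · · · · · · ·
    · · · · · · · · · · ·
    · · · · · · · · · · ·
    · · · · · · · · · · ·
    · · · · · · · · · · ·
    · · · · · · · · · · ·
    · · █ · · · · · · · ·
    · · █ · · · · · · · ·
    · █ █ · · · · · · · ·
T1:
  2·area = 72  (B↔C swapped to make it positive)
  edge (12, 2)→(20, 8): d=(8,6) right/bottom  bias=-1
  edge (20, 8)→(16, 14): d=(-4,6) right/bottom  bias=-1
  edge (16, 14)→(12, 2): d=(-4,-12) top-left  bias=+0
    (6,1)@(13, 3): e=[2,62,8] → █
    (7,1)@(15, 3): e=[-10,50,32] → ·
    (6,2)@(13, 5): e=[18,54,0] → █  [on edge]
    (7,2)@(15, 5): e=[6,42,24] → █
    (8,2)@(17, 5): e=[-6,30,48] → ·
    (6,3)@(13, 7): e=[34,46,-8] → ·
    (7,3)@(15, 7): e=[22,34,16] → █
    (8,3)@(17, 7): e=[10,22,40] → █
    (9,3)@(19, 7): e=[-2,10,64] → ·
    (7,4)@(15, 9): e=[38,26,8] → █
    (9,4)@(19, 9): e=[14,2,56] → █
    (10,4)@(21, 9): e=[2,-10,80] → ·
    (7,5)@(15, 11): e=[54,18,0] → █  [on edge]
    (8,8)@(17, 17): e=[90,-18,0] → ·  [on edge]
  covered (10 px):
    · · · · · · · · · · ·
    · · · · · · █ · · · ·
    · · · · · · █ █ · · ·
    · · · · · · · █ █ · ·
    · · · · · · · █ █ █ ·
    · · · · · · · █ █ · ·
    · · · · · · · · · · ·
    · · · · · · · · · · ·
    · · · · · · · · · · ·
    · · · · · · · · · · ·
T2:
  2·area = 32
  edge (6, 20)→(2, 12): d=(-4,-8) top-left  bias=+0
  edge (2, 12)→(8, 16): d=(6,4) right/bottom  bias=-1
  edge (8, 16)→(6, 20): d=(-2,4) right/bottom  bias=-1
    (1,6)@(3, 13): e=[4,2,26] → █
    (2,6)@(5, 13): e=[20,-6,18] → ·
    (1,7)@(3, 15): e=[-4,14,22] → ·
    (2,7)@(5, 15): e=[12,6,14] → █
    (3,7)@(7, 15): e=[28,-2,6] → ·
    (2,8)@(5, 17): e=[4,18,10] → █
    (3,8)@(7, 17): e=[20,10,2] → █
    (4,8)@(9, 17): e=[36,2,-6] → ·
    (2,9)@(5, 19): e=[-4,30,6] → ·
    (3,9)@(7, 19): e=[12,22,-2] → ·
  covered (4 px):
    · · · · · · · · · · ·
    · · · · · · · · · · ·
    · · · · · · · · · · ·
    · · · · · · · · · · ·
    · · · · · · · · · · ·
    · · · · · · · · · · ·
    · █ · · · · · · · · ·
    · · █ · · · · · · · ·
    · · █ █ · · · · · · ·
    · · · · · · · · · · ·
T3:
  2·area = 52
  edge (2, 8)→(10, 12): d=(8,4) right/bottom  bias=-1
  edge (10, 12)→(7, 17): d=(-3,5) right/bottom  bias=-1
  edge (7, 17)→(2, 8): d=(-5,-9) top-left  bias=+0
    (6,3)@(13, 7): e=[-52,0,104] → ·  [on edge]
    (1,4)@(3, 9): e=[4,44,4] → █
    (2,4)@(5, 9): e=[-4,34,22] → ·
    (1,5)@(3, 11): e=[20,38,-6] → ·
    (2,5)@(5, 11): e=[12,28,12] → █
    (3,5)@(7, 11): e=[4,18,30] → █
    (4,5)@(9, 11): e=[-4,8,48] → ·
    (2,6)@(5, 13): e=[28,22,2] → █
    (4,6)@(9, 13): e=[12,2,38] → █
    (5,6)@(11, 13): e=[4,-8,56] → ·
    (2,7)@(5, 15): e=[44,16,-8] → ·
    (3,7)@(7, 15): e=[36,6,10] → █
    (3,8)@(7, 17): e=[52,0,0] → ·  [on edge]
  covered (7 px):
    · · · · · · · · · · ·
    · · · · · · · · · · ·
    · · · · · · · · · · ·
    · · · · · · · · · · ·
    · █ · · · · · · · · ·
    · · █ █ · · · · · · ·
    · · █ █ █ · · · · · ·
    · · · █ · · · · · · ·
    · · · · · · · · · · ·
    · · · · · · · · · · ·

Z-buffer (winner per pixel, '.' = empty):
  . . . . . . . . . . .
  . . . . . . 1 . . . .
  . . . . . . 1 1 . . .
  . . . . . . . 1 1 . .
  . 3 . . . . . 1 1 1 .
  . . 3 3 . . . 1 1 . .
  . 2 3 3 3 . . . . . .
  . . 2 3 . . . . . . .
  . . 2 2 . . . . . . .
  . 0 0 . . . . . . . .

Result: -1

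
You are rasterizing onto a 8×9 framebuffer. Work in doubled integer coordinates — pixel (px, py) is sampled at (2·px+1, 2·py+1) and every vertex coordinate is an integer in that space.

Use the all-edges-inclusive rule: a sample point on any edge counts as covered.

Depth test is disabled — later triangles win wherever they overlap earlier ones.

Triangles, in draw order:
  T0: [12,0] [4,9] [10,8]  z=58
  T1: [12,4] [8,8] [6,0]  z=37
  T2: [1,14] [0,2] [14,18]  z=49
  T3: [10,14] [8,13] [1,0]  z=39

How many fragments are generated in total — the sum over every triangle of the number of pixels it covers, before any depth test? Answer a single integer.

T0:
  2·area = 46  (B↔C swapped to make it positive)
  edge (12, 0)→(10, 8): d=(-2,8) inclusive
  edge (10, 8)→(4, 9): d=(-6,1) inclusive
  edge (4, 9)→(12, 0): d=(8,-9) inclusive
    (5,1)@(11, 3): e=[2,29,15] → X
    (6,1)@(13, 3): e=[-14,27,33] → .
    (4,2)@(9, 5): e=[14,19,13] → X
    (5,2)@(11, 5): e=[-2,17,31] → .
    (3,3)@(7, 7): e=[26,9,11] → X
    (5,3)@(11, 7): e=[-6,5,47] → .
    (3,4)@(7, 9): e=[22,-3,27] → .
    (4,4)@(9, 9): e=[6,-5,45] → .
  covered (4 px):
    . . . . . . . .
    . . . . . X . .
    . . . . X . . .
    . . . X X . . .
    . . . . . . . .
    . . . . . . . .
    . . . . . . . .
    . . . . . . . .
    . . . . . . . .
T1:
  2·area = 40
  edge (12, 4)→(8, 8): d=(-4,4) inclusive
  edge (8, 8)→(6, 0): d=(-2,-8) inclusive
  edge (6, 0)→(12, 4): d=(6,4) inclusive
    (3,0)@(7, 1): e=[32,6,2] → X
    (4,0)@(9, 1): e=[24,22,-6] → .
    (7,0)@(15, 1): e=[0,70,-30] → .  [on edge]
    (3,1)@(7, 3): e=[24,2,14] → X
    (4,1)@(9, 3): e=[16,18,6] → X
    (5,1)@(11, 3): e=[8,34,-2] → .
    (6,1)@(13, 3): e=[0,50,-10] → .  [on edge]
    (3,2)@(7, 5): e=[16,-2,26] → .
    (4,2)@(9, 5): e=[8,14,18] → X
    (5,2)@(11, 5): e=[0,30,10] → X  [on edge]
    (6,2)@(13, 5): e=[-8,46,2] → .
    (4,3)@(9, 7): e=[0,10,30] → X  [on edge]
    (3,4)@(7, 9): e=[0,-10,50] → .  [on edge]
    (2,5)@(5, 11): e=[0,-30,70] → .  [on edge]
    (1,6)@(3, 13): e=[0,-50,90] → .  [on edge]
    (0,7)@(1, 15): e=[0,-70,110] → .  [on edge]
  covered (6 px):
    . . . X . . . .
    . . . X X . . .
    . . . . X X . .
    . . . . X . . .
    . . . . . . . .
    . . . . . . . .
    . . . . . . . .
    . . . . . . . .
    . . . . . . . .
T2:
  2·area = 152
  edge (1, 14)→(0, 2): d=(-1,-12) inclusive
  edge (0, 2)→(14, 18): d=(14,16) inclusive
  edge (14, 18)→(1, 14): d=(-13,-4) inclusive
    (0,2)@(1, 5): e=[9,26,117] → X
    (1,2)@(3, 5): e=[33,-6,125] → .
    (0,3)@(1, 7): e=[7,54,91] → X
    (1,3)@(3, 7): e=[31,22,99] → X
    (2,3)@(5, 7): e=[55,-10,107] → .
    (0,4)@(1, 9): e=[5,82,65] → X
    (2,4)@(5, 9): e=[53,18,81] → X
    (3,4)@(7, 9): e=[77,-14,89] → .
    (0,5)@(1, 11): e=[3,110,39] → X
    (3,5)@(7, 11): e=[75,14,63] → X
    (4,5)@(9, 11): e=[99,-18,71] → .
    (0,6)@(1, 13): e=[1,138,13] → X
  covered (21 px):
    . . . . . . . .
    . . . . . . . .
    X . . . . . . .
    X X . . . . . .
    X X X . . . . .
    X X X X . . . .
    X X X X X . . .
    . . X X X X . .
    . . . . . X X .
T3:
  2·area = 19
  edge (10, 14)→(8, 13): d=(-2,-1) inclusive
  edge (8, 13)→(1, 0): d=(-7,-13) inclusive
  edge (1, 0)→(10, 14): d=(9,14) inclusive
    (2,3)@(5, 7): e=[9,3,7] → X
    (3,3)@(7, 7): e=[11,29,-21] → .
    (2,4)@(5, 9): e=[5,-11,25] → .
    (3,5)@(7, 11): e=[3,1,15] → X
    (4,5)@(9, 11): e=[5,27,-13] → .
    (3,6)@(7, 13): e=[-1,-13,33] → .
    (4,6)@(9, 13): e=[1,13,5] → X
    (5,6)@(11, 13): e=[3,39,-23] → .
    (4,7)@(9, 15): e=[-3,-1,23] → .
  covered (3 px):
    . . . . . . . .
    . . . . . . . .
    . . . . . . . .
    . . X . . . . .
    . . . . . . . .
    . . . X . . . .
    . . . . X . . .
    . . . . . . . .
    . . . . . . . .

Result: 34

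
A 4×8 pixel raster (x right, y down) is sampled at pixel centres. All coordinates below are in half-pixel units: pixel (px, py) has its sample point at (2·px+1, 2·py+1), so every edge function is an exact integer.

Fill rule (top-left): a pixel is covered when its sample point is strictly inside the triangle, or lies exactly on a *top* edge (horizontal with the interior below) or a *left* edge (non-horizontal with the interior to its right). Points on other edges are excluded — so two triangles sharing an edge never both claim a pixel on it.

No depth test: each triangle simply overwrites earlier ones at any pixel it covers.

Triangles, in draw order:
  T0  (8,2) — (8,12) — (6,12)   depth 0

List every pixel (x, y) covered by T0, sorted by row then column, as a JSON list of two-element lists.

T0:
  2·area = 20
  edge (8, 2)→(8, 12): d=(0,10) right/bottom  bias=-1
  edge (8, 12)→(6, 12): d=(-2,0) right/bottom  bias=-1
  edge (6, 12)→(8, 2): d=(2,-10) top-left  bias=+0
    (3,3)@(7, 7): e=[10,10,0] → #  [on edge]
    (3,4)@(7, 9): e=[10,6,4] → #
    (3,5)@(7, 11): e=[10,2,8] → #
    (3,6)@(7, 13): e=[10,-2,12] → ·
  covered (3 px):
    · · · ·
    · · · ·
    · · · ·
    · · · #
    · · · #
    · · · #
    · · · ·
    · · · ·

Result: [[3,3],[3,4],[3,5]]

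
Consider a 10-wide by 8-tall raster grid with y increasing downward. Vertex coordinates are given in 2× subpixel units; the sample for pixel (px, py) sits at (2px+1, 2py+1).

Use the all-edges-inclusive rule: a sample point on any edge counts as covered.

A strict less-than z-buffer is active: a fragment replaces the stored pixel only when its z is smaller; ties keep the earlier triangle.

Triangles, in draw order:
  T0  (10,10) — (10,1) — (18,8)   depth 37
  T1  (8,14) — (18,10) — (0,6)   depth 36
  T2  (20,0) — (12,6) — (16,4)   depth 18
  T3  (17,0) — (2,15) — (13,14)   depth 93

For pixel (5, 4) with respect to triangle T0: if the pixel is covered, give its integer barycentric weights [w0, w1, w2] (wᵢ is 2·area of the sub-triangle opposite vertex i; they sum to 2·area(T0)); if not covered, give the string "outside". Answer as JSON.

T0:
  2·area = 72
  edge (10, 10)→(10, 1): d=(0,-9) inclusive
  edge (10, 1)→(18, 8): d=(8,7) inclusive
  edge (18, 8)→(10, 10): d=(-8,2) inclusive
    (5,1)@(11, 3): e=[9,9,54] → █
    (6,1)@(13, 3): e=[27,-5,50] → ·
    (5,2)@(11, 5): e=[9,25,38] → █
    (6,2)@(13, 5): e=[27,11,34] → █
    (7,2)@(15, 5): e=[45,-3,30] → ·
    (5,3)@(11, 7): e=[9,41,22] → █
    (7,3)@(15, 7): e=[45,13,14] → █
    (8,3)@(17, 7): e=[63,-1,10] → ·
    (5,4)@(11, 9): e=[9,57,6] → █
    (7,4)@(15, 9): e=[45,29,-2] → ·
    (5,5)@(11, 11): e=[9,73,-10] → ·
    (6,5)@(13, 11): e=[27,59,-14] → ·
  covered (8 px):
    · · · · · · · · · ·
    · · · · · █ · · · ·
    · · · · · █ █ · · ·
    · · · · · █ █ █ · ·
    · · · · · █ █ · · ·
    · · · · · · · · · ·
    · · · · · · · · · ·
    · · · · · · · · · ·
T1:
  2·area = 112  (B↔C swapped to make it positive)
  edge (8, 14)→(0, 6): d=(-8,-8) inclusive
  edge (0, 6)→(18, 10): d=(18,4) inclusive
  edge (18, 10)→(8, 14): d=(-10,4) inclusive
    (0,3)@(1, 7): e=[0,14,98] → █  [on edge]
    (1,3)@(3, 7): e=[16,6,90] → █
    (2,3)@(5, 7): e=[32,-2,82] → ·
    (0,4)@(1, 9): e=[-16,50,78] → ·
    (1,4)@(3, 9): e=[0,42,70] → █  [on edge]
    (2,4)@(5, 9): e=[16,34,62] → █
    (3,4)@(7, 9): e=[32,26,54] → █
    (4,4)@(9, 9): e=[48,18,46] → █
    (5,4)@(11, 9): e=[64,10,38] → █
    (6,4)@(13, 9): e=[80,2,30] → █
    (7,4)@(15, 9): e=[96,-6,22] → ·
    (1,5)@(3, 11): e=[-16,78,50] → ·
    (2,5)@(5, 11): e=[0,70,42] → █  [on edge]
    (3,6)@(7, 13): e=[0,98,14] → █  [on edge]
    (4,7)@(9, 15): e=[0,126,-14] → ·  [on edge]
  covered (16 px):
    · · · · · · · · · ·
    · · · · · · · · · ·
    · · · · · · · · · ·
    █ █ · · · · · · · ·
    · █ █ █ █ █ █ · · ·
    · · █ █ █ █ █ █ · ·
    · · · █ █ · · · · ·
    · · · · · · · · · ·
T2:
  2·area = 8  (B↔C swapped to make it positive)
  edge (20, 0)→(16, 4): d=(-4,4) inclusive
  edge (16, 4)→(12, 6): d=(-4,2) inclusive
  edge (12, 6)→(20, 0): d=(8,-6) inclusive
    (9,0)@(19, 1): e=[0,6,2] → █  [on edge]
    (8,1)@(17, 3): e=[0,2,6] → █  [on edge]
    (9,1)@(19, 3): e=[-8,-2,18] → ·
    (7,2)@(15, 5): e=[0,-2,10] → ·  [on edge]
    (8,2)@(17, 5): e=[-8,-6,22] → ·
    (6,3)@(13, 7): e=[0,-6,14] → ·  [on edge]
    (5,4)@(11, 9): e=[0,-10,18] → ·  [on edge]
    (4,5)@(9, 11): e=[0,-14,22] → ·  [on edge]
    (3,6)@(7, 13): e=[0,-18,26] → ·  [on edge]
    (2,7)@(5, 15): e=[0,-22,30] → ·  [on edge]
  covered (2 px):
    · · · · · · · · · █
    · · · · · · · · █ ·
    · · · · · · · · · ·
    · · · · · · · · · ·
    · · · · · · · · · ·
    · · · · · · · · · ·
    · · · · · · · · · ·
    · · · · · · · · · ·
T3:
  2·area = 150  (B↔C swapped to make it positive)
  edge (17, 0)→(13, 14): d=(-4,14) inclusive
  edge (13, 14)→(2, 15): d=(-11,1) inclusive
  edge (2, 15)→(17, 0): d=(15,-15) inclusive
    (7,1)@(15, 3): e=[16,119,15] → █
    (8,1)@(17, 3): e=[-12,117,45] → ·
    (6,2)@(13, 5): e=[36,99,15] → █
    (8,2)@(17, 5): e=[-20,95,75] → ·
    (5,3)@(11, 7): e=[56,79,15] → █
    (7,3)@(15, 7): e=[0,75,75] → █  [on edge]
    (8,3)@(17, 7): e=[-28,73,105] → ·
    (4,4)@(9, 9): e=[76,59,15] → █
    (7,4)@(15, 9): e=[-8,53,105] → ·
    (3,5)@(7, 11): e=[96,39,15] → █
    (7,5)@(15, 11): e=[-16,31,135] → ·
    (2,6)@(5, 13): e=[116,19,15] → █
  covered (18 px):
    · · · · · · · · · ·
    · · · · · · · █ · ·
    · · · · · · █ █ · ·
    · · · · · █ █ █ · ·
    · · · · █ █ █ · · ·
    · · · █ █ █ █ · · ·
    · · █ █ █ █ █ · · ·
    · · · · · · · · · ·

Final: [57,6,9]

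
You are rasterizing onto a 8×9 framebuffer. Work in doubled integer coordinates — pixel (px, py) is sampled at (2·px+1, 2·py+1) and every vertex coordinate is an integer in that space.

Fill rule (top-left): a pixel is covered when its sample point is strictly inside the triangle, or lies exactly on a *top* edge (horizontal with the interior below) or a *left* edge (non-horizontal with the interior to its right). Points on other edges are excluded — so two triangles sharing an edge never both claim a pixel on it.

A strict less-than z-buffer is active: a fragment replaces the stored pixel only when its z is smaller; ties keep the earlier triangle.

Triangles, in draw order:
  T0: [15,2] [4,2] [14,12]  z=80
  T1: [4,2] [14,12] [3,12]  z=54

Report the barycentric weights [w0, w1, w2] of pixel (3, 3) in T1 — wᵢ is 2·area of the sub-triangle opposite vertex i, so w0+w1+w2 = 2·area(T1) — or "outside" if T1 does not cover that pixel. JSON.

T0:
  2·area = 110  (B↔C swapped to make it positive)
  edge (15, 2)→(14, 12): d=(-1,10) right/bottom  bias=-1
  edge (14, 12)→(4, 2): d=(-10,-10) top-left  bias=+0
  edge (4, 2)→(15, 2): d=(11,0) top-left  bias=+0
    (1,0)@(3, 1): e=[121,0,-11] → ·  [on edge]
    (2,1)@(5, 3): e=[99,0,11] → █  [on edge]
    (3,1)@(7, 3): e=[79,20,11] → █
    (4,1)@(9, 3): e=[59,40,11] → █
    (5,1)@(11, 3): e=[39,60,11] → █
    (6,1)@(13, 3): e=[19,80,11] → █
    (7,1)@(15, 3): e=[-1,100,11] → ·
    (2,2)@(5, 5): e=[97,-20,33] → ·
    (3,2)@(7, 5): e=[77,0,33] → █  [on edge]
    (7,2)@(15, 5): e=[-3,80,33] → ·
    (3,3)@(7, 7): e=[75,-20,55] → ·
    (4,3)@(9, 7): e=[55,0,55] → █  [on edge]
    (5,4)@(11, 9): e=[33,0,77] → █  [on edge]
    (6,5)@(13, 11): e=[11,0,99] → █  [on edge]
    (7,6)@(15, 13): e=[-11,0,121] → ·  [on edge]
  covered (15 px):
    · · · · · · · ·
    · · █ █ █ █ █ ·
    · · · █ █ █ █ ·
    · · · · █ █ █ ·
    · · · · · █ █ ·
    · · · · · · █ ·
    · · · · · · · ·
    · · · · · · · ·
    · · · · · · · ·
T1:
  2·area = 110
  edge (4, 2)→(14, 12): d=(10,10) right/bottom  bias=-1
  edge (14, 12)→(3, 12): d=(-11,0) right/bottom  bias=-1
  edge (3, 12)→(4, 2): d=(1,-10) top-left  bias=+0
    (1,0)@(3, 1): e=[0,121,-11] → ·  [on edge]
    (2,1)@(5, 3): e=[0,99,11] → ·  [on edge]
    (2,2)@(5, 5): e=[20,77,13] → █
    (3,2)@(7, 5): e=[0,77,33] → ·  [on edge]
    (2,3)@(5, 7): e=[40,55,15] → █
    (3,3)@(7, 7): e=[20,55,35] → █
    (4,3)@(9, 7): e=[0,55,55] → ·  [on edge]
    (2,4)@(5, 9): e=[60,33,17] → █
    (4,4)@(9, 9): e=[20,33,57] → █
    (5,4)@(11, 9): e=[0,33,77] → ·  [on edge]
    (2,5)@(5, 11): e=[80,11,19] → █
    (5,5)@(11, 11): e=[20,11,79] → █
    (6,5)@(13, 11): e=[0,11,99] → ·  [on edge]
    (7,6)@(15, 13): e=[0,-11,121] → ·  [on edge]
  covered (10 px):
    · · · · · · · ·
    · · · · · · · ·
    · · █ · · · · ·
    · · █ █ · · · ·
    · · █ █ █ · · ·
    · · █ █ █ █ · ·
    · · · · · · · ·
    · · · · · · · ·
    · · · · · · · ·

Result: [55,35,20]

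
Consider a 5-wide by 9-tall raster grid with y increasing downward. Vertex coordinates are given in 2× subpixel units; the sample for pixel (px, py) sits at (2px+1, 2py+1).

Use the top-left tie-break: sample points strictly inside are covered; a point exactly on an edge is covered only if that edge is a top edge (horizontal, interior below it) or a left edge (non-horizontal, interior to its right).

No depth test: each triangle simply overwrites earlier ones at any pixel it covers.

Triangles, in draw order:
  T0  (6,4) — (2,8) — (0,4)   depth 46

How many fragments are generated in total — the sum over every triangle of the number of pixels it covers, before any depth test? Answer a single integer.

T0:
  2·area = 24
  edge (6, 4)→(2, 8): d=(-4,4) right/bottom  bias=-1
  edge (2, 8)→(0, 4): d=(-2,-4) top-left  bias=+0
  edge (0, 4)→(6, 4): d=(6,0) top-left  bias=+0
    (4,0)@(9, 1): e=[0,42,-18] → ·  [on edge]
    (3,1)@(7, 3): e=[0,30,-6] → ·  [on edge]
    (0,2)@(1, 5): e=[16,2,6] → #
    (1,2)@(3, 5): e=[8,10,6] → #
    (2,2)@(5, 5): e=[0,18,6] → ·  [on edge]
    (0,3)@(1, 7): e=[8,-2,18] → ·
    (1,3)@(3, 7): e=[0,6,18] → ·  [on edge]
    (0,4)@(1, 9): e=[0,-6,30] → ·  [on edge]
  covered (2 px):
    · · · · ·
    · · · · ·
    # # · · ·
    · · · · ·
    · · · · ·
    · · · · ·
    · · · · ·
    · · · · ·
    · · · · ·

Result: 2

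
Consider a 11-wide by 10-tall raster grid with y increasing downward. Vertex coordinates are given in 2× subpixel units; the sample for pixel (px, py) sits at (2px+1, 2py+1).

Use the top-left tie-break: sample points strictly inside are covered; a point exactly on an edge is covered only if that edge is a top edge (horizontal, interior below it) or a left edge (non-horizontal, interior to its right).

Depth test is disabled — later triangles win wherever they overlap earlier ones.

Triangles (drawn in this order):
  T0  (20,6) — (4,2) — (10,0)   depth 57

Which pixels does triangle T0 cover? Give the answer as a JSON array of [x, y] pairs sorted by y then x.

T0:
  2·area = 56
  edge (20, 6)→(4, 2): d=(-16,-4) top-left  bias=+0
  edge (4, 2)→(10, 0): d=(6,-2) top-left  bias=+0
  edge (10, 0)→(20, 6): d=(10,6) right/bottom  bias=-1
    (3,0)@(7, 1): e=[28,0,28] → X  [on edge]
    (4,0)@(9, 1): e=[36,4,16] → X
    (5,0)@(11, 1): e=[44,8,4] → X
    (6,0)@(13, 1): e=[52,12,-8] → .
    (0,1)@(1, 3): e=[-28,0,84] → .  [on edge]
    (3,1)@(7, 3): e=[-4,12,48] → .
    (4,1)@(9, 3): e=[4,16,36] → X
    (6,1)@(13, 3): e=[20,24,12] → X
    (7,1)@(15, 3): e=[28,28,0] → .  [on edge]
    (4,2)@(9, 5): e=[-28,28,56] → .
    (5,2)@(11, 5): e=[-20,32,44] → .
    (6,2)@(13, 5): e=[-12,36,32] → .
  covered (7 px):
    . . . X X X . . . . .
    . . . . X X X . . . .
    . . . . . . . . X . .
    . . . . . . . . . . .
    . . . . . . . . . . .
    . . . . . . . . . . .
    . . . . . . . . . . .
    . . . . . . . . . . .
    . . . . . . . . . . .
    . . . . . . . . . . .

Result: [[3,0],[4,0],[5,0],[4,1],[5,1],[6,1],[8,2]]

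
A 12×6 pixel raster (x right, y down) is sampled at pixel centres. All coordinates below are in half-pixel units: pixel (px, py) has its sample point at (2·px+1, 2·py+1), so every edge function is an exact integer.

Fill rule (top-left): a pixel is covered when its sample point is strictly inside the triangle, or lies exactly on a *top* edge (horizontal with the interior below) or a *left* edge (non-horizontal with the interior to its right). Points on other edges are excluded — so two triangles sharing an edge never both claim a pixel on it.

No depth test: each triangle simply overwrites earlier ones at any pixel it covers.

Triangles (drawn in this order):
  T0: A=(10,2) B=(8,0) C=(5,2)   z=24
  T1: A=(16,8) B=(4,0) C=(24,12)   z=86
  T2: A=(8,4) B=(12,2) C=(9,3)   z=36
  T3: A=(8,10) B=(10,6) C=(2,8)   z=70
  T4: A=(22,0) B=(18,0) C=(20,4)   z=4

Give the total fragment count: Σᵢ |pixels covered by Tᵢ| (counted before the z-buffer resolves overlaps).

T0:
  2·area = 10  (B↔C swapped to make it positive)
  edge (10, 2)→(5, 2): d=(-5,0) right/bottom  bias=-1
  edge (5, 2)→(8, 0): d=(3,-2) top-left  bias=+0
  edge (8, 0)→(10, 2): d=(2,2) right/bottom  bias=-1
    (3,0)@(7, 1): e=[5,1,4] → █
    (4,0)@(9, 1): e=[5,5,0] → ·  [on edge]
    (3,1)@(7, 3): e=[-5,7,8] → ·
    (5,1)@(11, 3): e=[-5,15,0] → ·  [on edge]
    (6,2)@(13, 5): e=[-15,25,0] → ·  [on edge]
    (7,3)@(15, 7): e=[-25,35,0] → ·  [on edge]
    (8,4)@(17, 9): e=[-35,45,0] → ·  [on edge]
    (9,5)@(19, 11): e=[-45,55,0] → ·  [on edge]
  covered (1 px):
    · · · █ · · · · · · · ·
    · · · · · · · · · · · ·
    · · · · · · · · · · · ·
    · · · · · · · · · · · ·
    · · · · · · · · · · · ·
    · · · · · · · · · · · ·
T1:
  2·area = 16
  edge (16, 8)→(4, 0): d=(-12,-8) top-left  bias=+0
  edge (4, 0)→(24, 12): d=(20,12) right/bottom  bias=-1
  edge (24, 12)→(16, 8): d=(-8,-4) top-left  bias=+0
    (4,1)@(9, 3): e=[4,0,12] → ·  [on edge]
    (7,3)@(15, 7): e=[4,8,4] → █
    (8,3)@(17, 7): e=[20,-16,12] → ·
    (7,4)@(15, 9): e=[-20,48,-12] → ·
    (9,4)@(19, 9): e=[12,0,4] → ·  [on edge]
  covered (1 px):
    · · · · · · · · · · · ·
    · · · · · · · · · · · ·
    · · · · · · · · · · · ·
    · · · · · · · █ · · · ·
    · · · · · · · · · · · ·
    · · · · · · · · · · · ·
T2:
  2·area = 2  (B↔C swapped to make it positive)
  edge (8, 4)→(9, 3): d=(1,-1) top-left  bias=+0
  edge (9, 3)→(12, 2): d=(3,-1) top-left  bias=+0
  edge (12, 2)→(8, 4): d=(-4,2) right/bottom  bias=-1
    (5,0)@(11, 1): e=[0,-4,6] → ·  [on edge]
    (7,0)@(15, 1): e=[4,0,-2] → ·  [on edge]
    (4,1)@(9, 3): e=[0,0,2] → █  [on edge]
    (5,1)@(11, 3): e=[2,2,-2] → ·
    (1,2)@(3, 5): e=[-4,0,6] → ·  [on edge]
    (3,2)@(7, 5): e=[0,4,-2] → ·  [on edge]
    (4,2)@(9, 5): e=[2,6,-6] → ·
    (2,3)@(5, 7): e=[0,8,-6] → ·  [on edge]
    (1,4)@(3, 9): e=[0,12,-10] → ·  [on edge]
    (0,5)@(1, 11): e=[0,16,-14] → ·  [on edge]
  covered (1 px):
    · · · · · · · · · · · ·
    · · · · █ · · · · · · ·
    · · · · · · · · · · · ·
    · · · · · · · · · · · ·
    · · · · · · · · · · · ·
    · · · · · · · · · · · ·
T3:
  2·area = 28  (B↔C swapped to make it positive)
  edge (8, 10)→(2, 8): d=(-6,-2) top-left  bias=+0
  edge (2, 8)→(10, 6): d=(8,-2) top-left  bias=+0
  edge (10, 6)→(8, 10): d=(-2,4) right/bottom  bias=-1
    (3,3)@(7, 7): e=[16,2,10] → █
    (4,3)@(9, 7): e=[20,6,2] → █
    (5,3)@(11, 7): e=[24,10,-6] → ·
    (2,4)@(5, 9): e=[0,14,14] → █  [on edge]
    (4,4)@(9, 9): e=[8,22,-2] → ·
    (2,5)@(5, 11): e=[-12,30,10] → ·
    (3,5)@(7, 11): e=[-8,34,2] → ·
    (5,5)@(11, 11): e=[0,42,-14] → ·  [on edge]
  covered (4 px):
    · · · · · · · · · · · ·
    · · · · · · · · · · · ·
    · · · · · · · · · · · ·
    · · · █ █ · · · · · · ·
    · · █ █ · · · · · · · ·
    · · · · · · · · · · · ·
T4:
  2·area = 16  (B↔C swapped to make it positive)
  edge (22, 0)→(20, 4): d=(-2,4) right/bottom  bias=-1
  edge (20, 4)→(18, 0): d=(-2,-4) top-left  bias=+0
  edge (18, 0)→(22, 0): d=(4,0) top-left  bias=+0
    (9,0)@(19, 1): e=[10,2,4] → █
    (10,0)@(21, 1): e=[2,10,4] → █
    (11,0)@(23, 1): e=[-6,18,4] → ·
    (9,1)@(19, 3): e=[6,-2,12] → ·
    (10,1)@(21, 3): e=[-2,6,12] → ·
  covered (2 px):
    · · · · · · · · · █ █ ·
    · · · · · · · · · · · ·
    · · · · · · · · · · · ·
    · · · · · · · · · · · ·
    · · · · · · · · · · · ·
    · · · · · · · · · · · ·

Answer: 9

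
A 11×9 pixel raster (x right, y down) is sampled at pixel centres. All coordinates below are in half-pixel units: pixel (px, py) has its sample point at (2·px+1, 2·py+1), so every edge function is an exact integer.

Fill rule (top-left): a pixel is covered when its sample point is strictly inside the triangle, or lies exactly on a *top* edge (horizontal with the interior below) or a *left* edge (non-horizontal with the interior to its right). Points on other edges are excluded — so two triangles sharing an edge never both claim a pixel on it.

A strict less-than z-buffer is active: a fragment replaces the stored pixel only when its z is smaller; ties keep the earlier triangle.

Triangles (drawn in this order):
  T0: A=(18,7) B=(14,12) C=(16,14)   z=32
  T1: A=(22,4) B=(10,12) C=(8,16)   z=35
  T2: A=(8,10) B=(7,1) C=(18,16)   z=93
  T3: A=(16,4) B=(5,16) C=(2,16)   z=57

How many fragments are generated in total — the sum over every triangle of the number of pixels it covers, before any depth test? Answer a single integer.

T0:
  2·area = 18  (B↔C swapped to make it positive)
  edge (18, 7)→(16, 14): d=(-2,7) right/bottom  bias=-1
  edge (16, 14)→(14, 12): d=(-2,-2) top-left  bias=+0
  edge (14, 12)→(18, 7): d=(4,-5) top-left  bias=+0
    (1,0)@(3, 1): e=[117,0,-99] → .  [on edge]
    (2,1)@(5, 3): e=[99,0,-81] → .  [on edge]
    (3,2)@(7, 5): e=[81,0,-63] → .  [on edge]
    (4,3)@(9, 7): e=[63,0,-45] → .  [on edge]
    (5,4)@(11, 9): e=[45,0,-27] → .  [on edge]
    (8,4)@(17, 9): e=[3,12,3] → X
    (9,4)@(19, 9): e=[-11,16,13] → .
    (6,5)@(13, 11): e=[27,0,-9] → .  [on edge]
    (7,5)@(15, 11): e=[13,4,1] → X
    (8,5)@(17, 11): e=[-1,8,11] → .
    (7,6)@(15, 13): e=[9,0,9] → X  [on edge]
    (8,6)@(17, 13): e=[-5,4,19] → .
    (8,7)@(17, 15): e=[-9,0,27] → .  [on edge]
    (9,8)@(19, 17): e=[-27,0,45] → .  [on edge]
  covered (3 px):
    . . . . . . . . . . .
    . . . . . . . . . . .
    . . . . . . . . . . .
    . . . . . . . . . . .
    . . . . . . . . X . .
    . . . . . . . X . . .
    . . . . . . . X . . .
    . . . . . . . . . . .
    . . . . . . . . . . .
T1:
  2·area = 32  (B↔C swapped to make it positive)
  edge (22, 4)→(8, 16): d=(-14,12) right/bottom  bias=-1
  edge (8, 16)→(10, 12): d=(2,-4) top-left  bias=+0
  edge (10, 12)→(22, 4): d=(12,-8) top-left  bias=+0
    (7,4)@(15, 9): e=[14,14,4] → X
    (8,4)@(17, 9): e=[-10,22,20] → .
    (6,5)@(13, 11): e=[10,10,12] → X
    (7,5)@(15, 11): e=[-14,18,28] → .
    (5,6)@(11, 13): e=[6,6,20] → X
    (6,6)@(13, 13): e=[-18,14,36] → .
    (4,7)@(9, 15): e=[2,2,28] → X
    (5,7)@(11, 15): e=[-22,10,44] → .
    (4,8)@(9, 17): e=[-26,6,52] → .
  covered (4 px):
    . . . . . . . . . . .
    . . . . . . . . . . .
    . . . . . . . . . . .
    . . . . . . . . . . .
    . . . . . . . X . . .
    . . . . . . X . . . .
    . . . . . X . . . . .
    . . . . X . . . . . .
    . . . . . . . . . . .
T2:
  2·area = 84
  edge (8, 10)→(7, 1): d=(-1,-9) top-left  bias=+0
  edge (7, 1)→(18, 16): d=(11,15) right/bottom  bias=-1
  edge (18, 16)→(8, 10): d=(-10,-6) top-left  bias=+0
    (3,0)@(7, 1): e=[0,0,84] → .  [on edge]
    (4,2)@(9, 5): e=[14,14,56] → X
    (5,2)@(11, 5): e=[32,-16,68] → .
    (1,3)@(3, 7): e=[-42,126,0] → .  [on edge]
    (4,3)@(9, 7): e=[12,36,36] → X
    (5,3)@(11, 7): e=[30,6,48] → X
    (6,3)@(13, 7): e=[48,-24,60] → .
    (4,4)@(9, 9): e=[10,58,16] → X
    (6,4)@(13, 9): e=[46,-2,40] → .
    (4,5)@(9, 11): e=[8,80,-4] → .
    (5,5)@(11, 11): e=[26,50,8] → X
    (6,5)@(13, 11): e=[44,20,20] → X
    (6,6)@(13, 13): e=[42,42,0] → X  [on edge]
  covered (10 px):
    . . . . . . . . . . .
    . . . . . . . . . . .
    . . . . X . . . . . .
    . . . . X X . . . . .
    . . . . X X . . . . .
    . . . . . X X . . . .
    . . . . . . X X . . .
    . . . . . . . . X . .
    . . . . . . . . . . .
T3:
  2·area = 36
  edge (16, 4)→(5, 16): d=(-11,12) right/bottom  bias=-1
  edge (5, 16)→(2, 16): d=(-3,0) right/bottom  bias=-1
  edge (2, 16)→(16, 4): d=(14,-12) top-left  bias=+0
    (7,2)@(15, 5): e=[1,33,2] → X
    (8,2)@(17, 5): e=[-23,33,26] → .
    (6,3)@(13, 7): e=[3,27,6] → X
    (7,3)@(15, 7): e=[-21,27,30] → .
    (5,4)@(11, 9): e=[5,21,10] → X
    (6,4)@(13, 9): e=[-19,21,34] → .
    (4,5)@(9, 11): e=[7,15,14] → X
    (5,5)@(11, 11): e=[-17,15,38] → .
    (3,6)@(7, 13): e=[9,9,18] → X
    (4,6)@(9, 13): e=[-15,9,42] → .
    (2,7)@(5, 15): e=[11,3,22] → X
    (3,7)@(7, 15): e=[-13,3,46] → .
  covered (6 px):
    . . . . . . . . . . .
    . . . . . . . . . . .
    . . . . . . . X . . .
    . . . . . . X . . . .
    . . . . . X . . . . .
    . . . . X . . . . . .
    . . . X . . . . . . .
    . . X . . . . . . . .
    . . . . . . . . . . .

Answer: 23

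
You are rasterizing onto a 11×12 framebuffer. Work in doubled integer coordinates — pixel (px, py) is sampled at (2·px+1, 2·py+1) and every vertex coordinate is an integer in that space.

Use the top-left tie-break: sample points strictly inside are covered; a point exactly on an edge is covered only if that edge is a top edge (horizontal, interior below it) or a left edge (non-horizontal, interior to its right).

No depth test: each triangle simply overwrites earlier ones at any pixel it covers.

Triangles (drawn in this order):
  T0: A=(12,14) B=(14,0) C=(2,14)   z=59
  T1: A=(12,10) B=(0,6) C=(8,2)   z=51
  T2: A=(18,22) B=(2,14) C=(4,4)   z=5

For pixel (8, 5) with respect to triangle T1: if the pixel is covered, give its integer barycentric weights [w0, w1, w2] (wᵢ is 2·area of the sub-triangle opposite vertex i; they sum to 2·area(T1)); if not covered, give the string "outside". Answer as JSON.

T0:
  2·area = 140  (B↔C swapped to make it positive)
  edge (12, 14)→(2, 14): d=(-10,0) right/bottom  bias=-1
  edge (2, 14)→(14, 0): d=(12,-14) top-left  bias=+0
  edge (14, 0)→(12, 14): d=(-2,14) right/bottom  bias=-1
    (6,1)@(13, 3): e=[110,22,8] → █
    (7,1)@(15, 3): e=[110,50,-20] → ·
    (5,2)@(11, 5): e=[90,18,32] → █
    (7,2)@(15, 5): e=[90,74,-24] → ·
    (4,3)@(9, 7): e=[70,14,56] → █
    (6,3)@(13, 7): e=[70,70,0] → ·  [on edge]
    (3,4)@(7, 9): e=[50,10,80] → █
    (6,4)@(13, 9): e=[50,94,-4] → ·
    (2,5)@(5, 11): e=[30,6,104] → █
    (6,5)@(13, 11): e=[30,118,-8] → ·
    (1,6)@(3, 13): e=[10,2,128] → █
    (6,6)@(13, 13): e=[10,142,-12] → ·
    (5,10)@(11, 21): e=[-70,210,0] → ·  [on edge]
  covered (17 px):
    · · · · · · · · · · ·
    · · · · · · █ · · · ·
    · · · · · █ █ · · · ·
    · · · · █ █ · · · · ·
    · · · █ █ █ · · · · ·
    · · █ █ █ █ · · · · ·
    · █ █ █ █ █ · · · · ·
    · · · · · · · · · · ·
    · · · · · · · · · · ·
    · · · · · · · · · · ·
    · · · · · · · · · · ·
    · · · · · · · · · · ·
T1:
  2·area = 80
  edge (12, 10)→(0, 6): d=(-12,-4) top-left  bias=+0
  edge (0, 6)→(8, 2): d=(8,-4) top-left  bias=+0
  edge (8, 2)→(12, 10): d=(4,8) right/bottom  bias=-1
    (3,1)@(7, 3): e=[64,4,12] → █
    (4,1)@(9, 3): e=[72,12,-4] → ·
    (1,2)@(3, 5): e=[24,4,52] → █
    (2,2)@(5, 5): e=[32,12,36] → █
    (4,2)@(9, 5): e=[48,28,4] → █
    (5,2)@(11, 5): e=[56,36,-12] → ·
    (1,3)@(3, 7): e=[0,20,60] → █  [on edge]
    (5,3)@(11, 7): e=[32,52,-4] → ·
    (1,4)@(3, 9): e=[-24,36,68] → ·
    (2,4)@(5, 9): e=[-16,44,52] → ·
    (3,4)@(7, 9): e=[-8,52,36] → ·
    (4,4)@(9, 9): e=[0,60,20] → █  [on edge]
    (7,5)@(15, 11): e=[0,100,-20] → ·  [on edge]
    (10,6)@(21, 13): e=[0,140,-60] → ·  [on edge]
  covered (11 px):
    · · · · · · · · · · ·
    · · · █ · · · · · · ·
    · █ █ █ █ · · · · · ·
    · █ █ █ █ · · · · · ·
    · · · · █ █ · · · · ·
    · · · · · · · · · · ·
    · · · · · · · · · · ·
    · · · · · · · · · · ·
    · · · · · · · · · · ·
    · · · · · · · · · · ·
    · · · · · · · · · · ·
    · · · · · · · · · · ·
T2:
  2·area = 176
  edge (18, 22)→(2, 14): d=(-16,-8) top-left  bias=+0
  edge (2, 14)→(4, 4): d=(2,-10) top-left  bias=+0
  edge (4, 4)→(18, 22): d=(14,18) right/bottom  bias=-1
    (2,3)@(5, 7): e=[136,16,24] → █
    (3,3)@(7, 7): e=[152,36,-12] → ·
    (1,4)@(3, 9): e=[88,0,88] → █  [on edge]
    (3,4)@(7, 9): e=[120,40,16] → █
    (4,4)@(9, 9): e=[136,60,-20] → ·
    (1,5)@(3, 11): e=[56,4,116] → █
    (4,5)@(9, 11): e=[104,64,8] → █
    (5,5)@(11, 11): e=[120,84,-28] → ·
    (1,6)@(3, 13): e=[24,8,144] → █
    (5,6)@(11, 13): e=[88,88,0] → ·  [on edge]
    (1,7)@(3, 15): e=[-8,12,172] → ·
    (2,7)@(5, 15): e=[8,32,136] → █
    (0,9)@(1, 19): e=[-88,0,264] → ·  [on edge]
  covered (22 px):
    · · · · · · · · · · ·
    · · · · · · · · · · ·
    · · · · · · · · · · ·
    · · █ · · · · · · · ·
    · █ █ █ · · · · · · ·
    · █ █ █ █ · · · · · ·
    · █ █ █ █ · · · · · ·
    · · █ █ █ █ · · · · ·
    · · · · █ █ █ · · · ·
    · · · · · · █ █ · · ·
    · · · · · · · · █ · ·
    · · · · · · · · · · ·

Answer: "outside"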